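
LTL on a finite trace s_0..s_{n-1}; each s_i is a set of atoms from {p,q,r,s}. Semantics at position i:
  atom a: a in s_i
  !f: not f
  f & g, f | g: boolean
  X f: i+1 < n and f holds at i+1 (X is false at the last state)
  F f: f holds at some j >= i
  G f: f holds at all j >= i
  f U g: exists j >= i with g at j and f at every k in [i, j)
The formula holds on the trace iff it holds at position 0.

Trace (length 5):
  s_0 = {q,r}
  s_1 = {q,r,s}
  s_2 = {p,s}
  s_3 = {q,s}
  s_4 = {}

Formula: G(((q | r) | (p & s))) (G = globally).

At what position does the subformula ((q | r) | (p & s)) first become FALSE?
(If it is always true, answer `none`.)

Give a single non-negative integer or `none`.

Answer: 4

Derivation:
s_0={q,r}: ((q | r) | (p & s))=True (q | r)=True q=True r=True (p & s)=False p=False s=False
s_1={q,r,s}: ((q | r) | (p & s))=True (q | r)=True q=True r=True (p & s)=False p=False s=True
s_2={p,s}: ((q | r) | (p & s))=True (q | r)=False q=False r=False (p & s)=True p=True s=True
s_3={q,s}: ((q | r) | (p & s))=True (q | r)=True q=True r=False (p & s)=False p=False s=True
s_4={}: ((q | r) | (p & s))=False (q | r)=False q=False r=False (p & s)=False p=False s=False
G(((q | r) | (p & s))) holds globally = False
First violation at position 4.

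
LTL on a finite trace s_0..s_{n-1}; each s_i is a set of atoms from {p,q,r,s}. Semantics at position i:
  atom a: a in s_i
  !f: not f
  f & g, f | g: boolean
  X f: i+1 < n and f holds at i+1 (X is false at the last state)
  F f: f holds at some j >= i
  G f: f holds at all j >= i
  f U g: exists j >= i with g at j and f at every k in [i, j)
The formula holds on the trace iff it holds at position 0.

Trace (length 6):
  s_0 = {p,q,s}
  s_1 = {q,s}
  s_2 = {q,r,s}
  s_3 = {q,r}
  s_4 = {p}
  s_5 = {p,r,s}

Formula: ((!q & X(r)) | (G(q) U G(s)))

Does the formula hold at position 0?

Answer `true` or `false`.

s_0={p,q,s}: ((!q & X(r)) | (G(q) U G(s)))=False (!q & X(r))=False !q=False q=True X(r)=False r=False (G(q) U G(s))=False G(q)=False G(s)=False s=True
s_1={q,s}: ((!q & X(r)) | (G(q) U G(s)))=False (!q & X(r))=False !q=False q=True X(r)=True r=False (G(q) U G(s))=False G(q)=False G(s)=False s=True
s_2={q,r,s}: ((!q & X(r)) | (G(q) U G(s)))=False (!q & X(r))=False !q=False q=True X(r)=True r=True (G(q) U G(s))=False G(q)=False G(s)=False s=True
s_3={q,r}: ((!q & X(r)) | (G(q) U G(s)))=False (!q & X(r))=False !q=False q=True X(r)=False r=True (G(q) U G(s))=False G(q)=False G(s)=False s=False
s_4={p}: ((!q & X(r)) | (G(q) U G(s)))=True (!q & X(r))=True !q=True q=False X(r)=True r=False (G(q) U G(s))=False G(q)=False G(s)=False s=False
s_5={p,r,s}: ((!q & X(r)) | (G(q) U G(s)))=True (!q & X(r))=False !q=True q=False X(r)=False r=True (G(q) U G(s))=True G(q)=False G(s)=True s=True

Answer: false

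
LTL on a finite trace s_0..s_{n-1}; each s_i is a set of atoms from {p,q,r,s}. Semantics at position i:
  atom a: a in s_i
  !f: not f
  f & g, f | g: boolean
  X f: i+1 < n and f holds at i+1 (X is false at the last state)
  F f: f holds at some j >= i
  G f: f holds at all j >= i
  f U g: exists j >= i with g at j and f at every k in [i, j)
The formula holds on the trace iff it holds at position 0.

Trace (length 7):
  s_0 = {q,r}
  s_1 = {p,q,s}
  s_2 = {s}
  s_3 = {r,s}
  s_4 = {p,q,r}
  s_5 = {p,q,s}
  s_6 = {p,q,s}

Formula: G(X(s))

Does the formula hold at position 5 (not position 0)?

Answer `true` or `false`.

Answer: false

Derivation:
s_0={q,r}: G(X(s))=False X(s)=True s=False
s_1={p,q,s}: G(X(s))=False X(s)=True s=True
s_2={s}: G(X(s))=False X(s)=True s=True
s_3={r,s}: G(X(s))=False X(s)=False s=True
s_4={p,q,r}: G(X(s))=False X(s)=True s=False
s_5={p,q,s}: G(X(s))=False X(s)=True s=True
s_6={p,q,s}: G(X(s))=False X(s)=False s=True
Evaluating at position 5: result = False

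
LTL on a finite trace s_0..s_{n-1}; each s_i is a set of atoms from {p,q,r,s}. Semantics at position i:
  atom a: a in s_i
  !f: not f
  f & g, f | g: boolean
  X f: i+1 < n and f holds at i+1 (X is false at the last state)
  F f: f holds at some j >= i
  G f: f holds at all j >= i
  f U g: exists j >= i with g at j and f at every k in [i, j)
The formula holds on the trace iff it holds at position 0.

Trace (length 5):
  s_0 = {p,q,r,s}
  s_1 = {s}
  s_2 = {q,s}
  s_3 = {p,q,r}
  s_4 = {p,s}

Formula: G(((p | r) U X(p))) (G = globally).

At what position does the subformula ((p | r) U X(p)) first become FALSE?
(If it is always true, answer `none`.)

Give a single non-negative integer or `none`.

Answer: 0

Derivation:
s_0={p,q,r,s}: ((p | r) U X(p))=False (p | r)=True p=True r=True X(p)=False
s_1={s}: ((p | r) U X(p))=False (p | r)=False p=False r=False X(p)=False
s_2={q,s}: ((p | r) U X(p))=True (p | r)=False p=False r=False X(p)=True
s_3={p,q,r}: ((p | r) U X(p))=True (p | r)=True p=True r=True X(p)=True
s_4={p,s}: ((p | r) U X(p))=False (p | r)=True p=True r=False X(p)=False
G(((p | r) U X(p))) holds globally = False
First violation at position 0.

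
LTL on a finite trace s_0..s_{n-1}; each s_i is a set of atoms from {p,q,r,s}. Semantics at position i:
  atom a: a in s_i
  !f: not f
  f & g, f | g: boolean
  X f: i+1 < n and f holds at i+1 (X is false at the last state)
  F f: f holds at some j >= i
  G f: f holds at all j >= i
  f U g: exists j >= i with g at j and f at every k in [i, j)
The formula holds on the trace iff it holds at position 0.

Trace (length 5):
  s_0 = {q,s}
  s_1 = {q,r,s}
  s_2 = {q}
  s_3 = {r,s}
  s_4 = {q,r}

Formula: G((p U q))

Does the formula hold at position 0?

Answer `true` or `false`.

s_0={q,s}: G((p U q))=False (p U q)=True p=False q=True
s_1={q,r,s}: G((p U q))=False (p U q)=True p=False q=True
s_2={q}: G((p U q))=False (p U q)=True p=False q=True
s_3={r,s}: G((p U q))=False (p U q)=False p=False q=False
s_4={q,r}: G((p U q))=True (p U q)=True p=False q=True

Answer: false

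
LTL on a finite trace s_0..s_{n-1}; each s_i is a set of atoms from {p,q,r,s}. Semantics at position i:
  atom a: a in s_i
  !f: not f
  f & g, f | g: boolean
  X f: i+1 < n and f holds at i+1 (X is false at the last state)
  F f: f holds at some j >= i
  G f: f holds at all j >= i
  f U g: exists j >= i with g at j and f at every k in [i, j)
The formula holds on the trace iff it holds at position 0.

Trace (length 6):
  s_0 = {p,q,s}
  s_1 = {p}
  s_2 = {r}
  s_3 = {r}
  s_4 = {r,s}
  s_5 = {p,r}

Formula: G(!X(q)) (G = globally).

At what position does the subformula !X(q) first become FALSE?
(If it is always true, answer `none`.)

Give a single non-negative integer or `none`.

s_0={p,q,s}: !X(q)=True X(q)=False q=True
s_1={p}: !X(q)=True X(q)=False q=False
s_2={r}: !X(q)=True X(q)=False q=False
s_3={r}: !X(q)=True X(q)=False q=False
s_4={r,s}: !X(q)=True X(q)=False q=False
s_5={p,r}: !X(q)=True X(q)=False q=False
G(!X(q)) holds globally = True
No violation — formula holds at every position.

Answer: none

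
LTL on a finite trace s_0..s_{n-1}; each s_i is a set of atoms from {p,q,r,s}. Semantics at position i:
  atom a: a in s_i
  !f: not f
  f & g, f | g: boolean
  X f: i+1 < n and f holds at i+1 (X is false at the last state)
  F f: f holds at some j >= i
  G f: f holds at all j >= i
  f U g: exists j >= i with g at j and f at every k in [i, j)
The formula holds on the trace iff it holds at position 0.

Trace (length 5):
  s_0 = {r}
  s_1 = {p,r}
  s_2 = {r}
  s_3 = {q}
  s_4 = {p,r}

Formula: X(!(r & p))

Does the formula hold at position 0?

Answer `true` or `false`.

Answer: false

Derivation:
s_0={r}: X(!(r & p))=False !(r & p)=True (r & p)=False r=True p=False
s_1={p,r}: X(!(r & p))=True !(r & p)=False (r & p)=True r=True p=True
s_2={r}: X(!(r & p))=True !(r & p)=True (r & p)=False r=True p=False
s_3={q}: X(!(r & p))=False !(r & p)=True (r & p)=False r=False p=False
s_4={p,r}: X(!(r & p))=False !(r & p)=False (r & p)=True r=True p=True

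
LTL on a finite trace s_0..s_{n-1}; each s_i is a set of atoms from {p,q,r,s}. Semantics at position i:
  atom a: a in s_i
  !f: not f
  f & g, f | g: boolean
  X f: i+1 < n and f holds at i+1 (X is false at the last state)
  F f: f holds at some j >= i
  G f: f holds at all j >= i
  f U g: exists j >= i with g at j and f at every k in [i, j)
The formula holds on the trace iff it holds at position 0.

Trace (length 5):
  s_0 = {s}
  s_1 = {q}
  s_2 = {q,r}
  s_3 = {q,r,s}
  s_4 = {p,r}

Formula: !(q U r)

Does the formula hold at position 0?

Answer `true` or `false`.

Answer: true

Derivation:
s_0={s}: !(q U r)=True (q U r)=False q=False r=False
s_1={q}: !(q U r)=False (q U r)=True q=True r=False
s_2={q,r}: !(q U r)=False (q U r)=True q=True r=True
s_3={q,r,s}: !(q U r)=False (q U r)=True q=True r=True
s_4={p,r}: !(q U r)=False (q U r)=True q=False r=True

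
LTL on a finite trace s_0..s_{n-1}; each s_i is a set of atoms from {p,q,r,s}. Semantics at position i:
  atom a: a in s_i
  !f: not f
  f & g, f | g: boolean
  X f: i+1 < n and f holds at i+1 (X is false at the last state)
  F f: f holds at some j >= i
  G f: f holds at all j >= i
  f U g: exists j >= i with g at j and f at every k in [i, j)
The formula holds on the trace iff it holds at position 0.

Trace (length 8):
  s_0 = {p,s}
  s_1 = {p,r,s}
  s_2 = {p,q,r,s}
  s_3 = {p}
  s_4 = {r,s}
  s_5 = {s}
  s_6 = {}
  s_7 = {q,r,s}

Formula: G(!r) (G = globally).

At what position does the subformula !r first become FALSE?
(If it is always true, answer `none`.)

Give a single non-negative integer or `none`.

s_0={p,s}: !r=True r=False
s_1={p,r,s}: !r=False r=True
s_2={p,q,r,s}: !r=False r=True
s_3={p}: !r=True r=False
s_4={r,s}: !r=False r=True
s_5={s}: !r=True r=False
s_6={}: !r=True r=False
s_7={q,r,s}: !r=False r=True
G(!r) holds globally = False
First violation at position 1.

Answer: 1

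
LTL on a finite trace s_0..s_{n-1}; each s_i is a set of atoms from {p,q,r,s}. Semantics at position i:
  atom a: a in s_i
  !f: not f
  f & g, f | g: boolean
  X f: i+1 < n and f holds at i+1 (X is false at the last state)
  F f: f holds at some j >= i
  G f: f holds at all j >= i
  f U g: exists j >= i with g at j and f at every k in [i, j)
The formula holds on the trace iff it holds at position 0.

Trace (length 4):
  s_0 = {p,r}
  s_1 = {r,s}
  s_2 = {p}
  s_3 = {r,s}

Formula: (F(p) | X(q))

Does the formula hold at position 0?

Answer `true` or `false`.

s_0={p,r}: (F(p) | X(q))=True F(p)=True p=True X(q)=False q=False
s_1={r,s}: (F(p) | X(q))=True F(p)=True p=False X(q)=False q=False
s_2={p}: (F(p) | X(q))=True F(p)=True p=True X(q)=False q=False
s_3={r,s}: (F(p) | X(q))=False F(p)=False p=False X(q)=False q=False

Answer: true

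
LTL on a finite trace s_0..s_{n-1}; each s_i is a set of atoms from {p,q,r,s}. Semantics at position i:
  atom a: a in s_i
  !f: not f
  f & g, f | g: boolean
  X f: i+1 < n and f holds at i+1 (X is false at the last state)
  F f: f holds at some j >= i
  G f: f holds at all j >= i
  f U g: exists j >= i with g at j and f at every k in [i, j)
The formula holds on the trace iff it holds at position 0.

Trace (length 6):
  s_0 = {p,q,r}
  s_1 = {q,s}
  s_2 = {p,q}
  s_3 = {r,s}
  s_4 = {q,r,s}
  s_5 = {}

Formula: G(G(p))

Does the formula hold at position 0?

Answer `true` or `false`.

Answer: false

Derivation:
s_0={p,q,r}: G(G(p))=False G(p)=False p=True
s_1={q,s}: G(G(p))=False G(p)=False p=False
s_2={p,q}: G(G(p))=False G(p)=False p=True
s_3={r,s}: G(G(p))=False G(p)=False p=False
s_4={q,r,s}: G(G(p))=False G(p)=False p=False
s_5={}: G(G(p))=False G(p)=False p=False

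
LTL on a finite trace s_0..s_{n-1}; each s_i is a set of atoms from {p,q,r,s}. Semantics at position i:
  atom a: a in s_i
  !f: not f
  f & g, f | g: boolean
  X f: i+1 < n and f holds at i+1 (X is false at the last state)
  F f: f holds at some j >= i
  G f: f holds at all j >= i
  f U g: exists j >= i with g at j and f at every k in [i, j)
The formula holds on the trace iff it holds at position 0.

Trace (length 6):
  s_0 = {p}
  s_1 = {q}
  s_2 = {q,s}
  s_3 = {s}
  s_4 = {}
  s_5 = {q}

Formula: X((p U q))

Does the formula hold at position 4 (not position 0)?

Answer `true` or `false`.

s_0={p}: X((p U q))=True (p U q)=True p=True q=False
s_1={q}: X((p U q))=True (p U q)=True p=False q=True
s_2={q,s}: X((p U q))=False (p U q)=True p=False q=True
s_3={s}: X((p U q))=False (p U q)=False p=False q=False
s_4={}: X((p U q))=True (p U q)=False p=False q=False
s_5={q}: X((p U q))=False (p U q)=True p=False q=True
Evaluating at position 4: result = True

Answer: true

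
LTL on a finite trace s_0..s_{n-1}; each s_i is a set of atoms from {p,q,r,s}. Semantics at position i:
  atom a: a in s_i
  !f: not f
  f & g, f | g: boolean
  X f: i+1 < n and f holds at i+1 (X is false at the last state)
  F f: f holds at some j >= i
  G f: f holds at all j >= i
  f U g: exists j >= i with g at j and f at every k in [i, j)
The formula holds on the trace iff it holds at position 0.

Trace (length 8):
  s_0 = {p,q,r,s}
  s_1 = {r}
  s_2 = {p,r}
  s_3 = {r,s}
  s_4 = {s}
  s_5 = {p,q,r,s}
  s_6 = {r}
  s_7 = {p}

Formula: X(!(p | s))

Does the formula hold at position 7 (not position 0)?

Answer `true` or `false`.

s_0={p,q,r,s}: X(!(p | s))=True !(p | s)=False (p | s)=True p=True s=True
s_1={r}: X(!(p | s))=False !(p | s)=True (p | s)=False p=False s=False
s_2={p,r}: X(!(p | s))=False !(p | s)=False (p | s)=True p=True s=False
s_3={r,s}: X(!(p | s))=False !(p | s)=False (p | s)=True p=False s=True
s_4={s}: X(!(p | s))=False !(p | s)=False (p | s)=True p=False s=True
s_5={p,q,r,s}: X(!(p | s))=True !(p | s)=False (p | s)=True p=True s=True
s_6={r}: X(!(p | s))=False !(p | s)=True (p | s)=False p=False s=False
s_7={p}: X(!(p | s))=False !(p | s)=False (p | s)=True p=True s=False
Evaluating at position 7: result = False

Answer: false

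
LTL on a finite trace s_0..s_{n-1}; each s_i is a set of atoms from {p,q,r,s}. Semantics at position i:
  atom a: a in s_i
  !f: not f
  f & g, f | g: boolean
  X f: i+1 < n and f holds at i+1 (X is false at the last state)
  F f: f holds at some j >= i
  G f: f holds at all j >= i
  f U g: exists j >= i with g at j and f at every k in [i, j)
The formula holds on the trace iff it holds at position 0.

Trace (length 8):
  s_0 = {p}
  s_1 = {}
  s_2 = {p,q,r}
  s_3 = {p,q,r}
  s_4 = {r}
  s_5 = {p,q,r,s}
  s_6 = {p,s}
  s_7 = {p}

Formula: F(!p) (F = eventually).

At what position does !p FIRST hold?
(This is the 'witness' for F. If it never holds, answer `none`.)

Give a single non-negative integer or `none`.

Answer: 1

Derivation:
s_0={p}: !p=False p=True
s_1={}: !p=True p=False
s_2={p,q,r}: !p=False p=True
s_3={p,q,r}: !p=False p=True
s_4={r}: !p=True p=False
s_5={p,q,r,s}: !p=False p=True
s_6={p,s}: !p=False p=True
s_7={p}: !p=False p=True
F(!p) holds; first witness at position 1.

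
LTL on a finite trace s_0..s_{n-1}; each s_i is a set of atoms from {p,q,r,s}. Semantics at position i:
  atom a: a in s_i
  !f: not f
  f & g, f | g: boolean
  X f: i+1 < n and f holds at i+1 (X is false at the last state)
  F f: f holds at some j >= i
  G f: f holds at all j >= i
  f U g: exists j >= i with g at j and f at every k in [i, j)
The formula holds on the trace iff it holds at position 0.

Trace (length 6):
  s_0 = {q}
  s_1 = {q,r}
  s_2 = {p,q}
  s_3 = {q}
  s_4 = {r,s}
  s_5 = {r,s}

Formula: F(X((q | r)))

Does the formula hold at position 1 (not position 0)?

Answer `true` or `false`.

Answer: true

Derivation:
s_0={q}: F(X((q | r)))=True X((q | r))=True (q | r)=True q=True r=False
s_1={q,r}: F(X((q | r)))=True X((q | r))=True (q | r)=True q=True r=True
s_2={p,q}: F(X((q | r)))=True X((q | r))=True (q | r)=True q=True r=False
s_3={q}: F(X((q | r)))=True X((q | r))=True (q | r)=True q=True r=False
s_4={r,s}: F(X((q | r)))=True X((q | r))=True (q | r)=True q=False r=True
s_5={r,s}: F(X((q | r)))=False X((q | r))=False (q | r)=True q=False r=True
Evaluating at position 1: result = True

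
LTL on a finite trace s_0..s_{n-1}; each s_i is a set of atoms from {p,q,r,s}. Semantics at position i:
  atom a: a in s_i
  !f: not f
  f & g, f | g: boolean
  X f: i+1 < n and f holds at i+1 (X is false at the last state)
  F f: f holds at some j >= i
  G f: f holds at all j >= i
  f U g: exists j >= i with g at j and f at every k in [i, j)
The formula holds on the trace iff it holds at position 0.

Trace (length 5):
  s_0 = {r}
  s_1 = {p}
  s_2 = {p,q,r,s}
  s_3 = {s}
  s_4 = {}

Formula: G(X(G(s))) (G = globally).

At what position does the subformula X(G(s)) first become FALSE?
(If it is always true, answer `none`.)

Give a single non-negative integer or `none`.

s_0={r}: X(G(s))=False G(s)=False s=False
s_1={p}: X(G(s))=False G(s)=False s=False
s_2={p,q,r,s}: X(G(s))=False G(s)=False s=True
s_3={s}: X(G(s))=False G(s)=False s=True
s_4={}: X(G(s))=False G(s)=False s=False
G(X(G(s))) holds globally = False
First violation at position 0.

Answer: 0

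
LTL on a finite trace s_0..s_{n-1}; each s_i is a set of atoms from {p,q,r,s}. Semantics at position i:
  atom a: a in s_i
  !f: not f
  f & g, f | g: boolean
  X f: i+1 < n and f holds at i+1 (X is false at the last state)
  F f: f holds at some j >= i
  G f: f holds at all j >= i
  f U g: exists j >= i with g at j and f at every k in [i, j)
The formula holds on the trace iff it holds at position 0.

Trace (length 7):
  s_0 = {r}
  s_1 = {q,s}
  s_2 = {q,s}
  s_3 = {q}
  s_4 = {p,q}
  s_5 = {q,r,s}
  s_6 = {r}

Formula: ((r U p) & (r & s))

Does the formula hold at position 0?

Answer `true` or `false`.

Answer: false

Derivation:
s_0={r}: ((r U p) & (r & s))=False (r U p)=False r=True p=False (r & s)=False s=False
s_1={q,s}: ((r U p) & (r & s))=False (r U p)=False r=False p=False (r & s)=False s=True
s_2={q,s}: ((r U p) & (r & s))=False (r U p)=False r=False p=False (r & s)=False s=True
s_3={q}: ((r U p) & (r & s))=False (r U p)=False r=False p=False (r & s)=False s=False
s_4={p,q}: ((r U p) & (r & s))=False (r U p)=True r=False p=True (r & s)=False s=False
s_5={q,r,s}: ((r U p) & (r & s))=False (r U p)=False r=True p=False (r & s)=True s=True
s_6={r}: ((r U p) & (r & s))=False (r U p)=False r=True p=False (r & s)=False s=False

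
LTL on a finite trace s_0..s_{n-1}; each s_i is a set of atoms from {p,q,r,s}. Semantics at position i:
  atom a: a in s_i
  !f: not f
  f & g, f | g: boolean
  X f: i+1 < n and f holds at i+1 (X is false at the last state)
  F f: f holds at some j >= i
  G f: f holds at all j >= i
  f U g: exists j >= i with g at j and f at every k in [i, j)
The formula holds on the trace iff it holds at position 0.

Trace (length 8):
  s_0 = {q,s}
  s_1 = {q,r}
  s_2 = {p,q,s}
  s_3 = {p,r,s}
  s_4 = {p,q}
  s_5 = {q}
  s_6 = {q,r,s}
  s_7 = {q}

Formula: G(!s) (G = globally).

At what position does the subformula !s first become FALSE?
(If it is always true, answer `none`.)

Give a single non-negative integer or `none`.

s_0={q,s}: !s=False s=True
s_1={q,r}: !s=True s=False
s_2={p,q,s}: !s=False s=True
s_3={p,r,s}: !s=False s=True
s_4={p,q}: !s=True s=False
s_5={q}: !s=True s=False
s_6={q,r,s}: !s=False s=True
s_7={q}: !s=True s=False
G(!s) holds globally = False
First violation at position 0.

Answer: 0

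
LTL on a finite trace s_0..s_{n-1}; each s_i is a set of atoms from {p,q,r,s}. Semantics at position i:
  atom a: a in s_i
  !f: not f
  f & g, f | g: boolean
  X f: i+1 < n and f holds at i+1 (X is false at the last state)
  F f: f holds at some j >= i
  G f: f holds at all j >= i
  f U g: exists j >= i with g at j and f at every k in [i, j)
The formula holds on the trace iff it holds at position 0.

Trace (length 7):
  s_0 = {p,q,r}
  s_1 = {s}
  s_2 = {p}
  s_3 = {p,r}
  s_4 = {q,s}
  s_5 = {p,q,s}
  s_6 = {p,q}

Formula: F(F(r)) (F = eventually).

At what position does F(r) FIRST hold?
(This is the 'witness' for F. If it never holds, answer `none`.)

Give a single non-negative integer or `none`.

Answer: 0

Derivation:
s_0={p,q,r}: F(r)=True r=True
s_1={s}: F(r)=True r=False
s_2={p}: F(r)=True r=False
s_3={p,r}: F(r)=True r=True
s_4={q,s}: F(r)=False r=False
s_5={p,q,s}: F(r)=False r=False
s_6={p,q}: F(r)=False r=False
F(F(r)) holds; first witness at position 0.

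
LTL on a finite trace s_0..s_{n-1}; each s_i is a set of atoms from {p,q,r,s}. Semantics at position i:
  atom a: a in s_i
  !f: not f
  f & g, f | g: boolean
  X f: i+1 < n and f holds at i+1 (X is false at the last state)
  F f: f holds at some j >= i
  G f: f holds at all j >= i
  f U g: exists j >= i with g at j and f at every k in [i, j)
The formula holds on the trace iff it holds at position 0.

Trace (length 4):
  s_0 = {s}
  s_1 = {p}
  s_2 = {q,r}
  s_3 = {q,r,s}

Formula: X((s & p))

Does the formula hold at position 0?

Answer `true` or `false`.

s_0={s}: X((s & p))=False (s & p)=False s=True p=False
s_1={p}: X((s & p))=False (s & p)=False s=False p=True
s_2={q,r}: X((s & p))=False (s & p)=False s=False p=False
s_3={q,r,s}: X((s & p))=False (s & p)=False s=True p=False

Answer: false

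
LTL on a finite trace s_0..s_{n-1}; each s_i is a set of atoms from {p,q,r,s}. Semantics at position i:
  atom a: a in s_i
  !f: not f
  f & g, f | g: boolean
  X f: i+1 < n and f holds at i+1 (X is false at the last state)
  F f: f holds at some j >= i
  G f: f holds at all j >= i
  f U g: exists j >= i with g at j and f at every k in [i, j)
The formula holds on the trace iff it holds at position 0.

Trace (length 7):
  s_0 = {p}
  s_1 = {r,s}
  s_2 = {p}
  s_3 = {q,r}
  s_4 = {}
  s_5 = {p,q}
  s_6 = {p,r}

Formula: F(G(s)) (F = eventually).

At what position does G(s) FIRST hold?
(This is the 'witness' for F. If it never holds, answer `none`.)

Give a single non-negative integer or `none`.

Answer: none

Derivation:
s_0={p}: G(s)=False s=False
s_1={r,s}: G(s)=False s=True
s_2={p}: G(s)=False s=False
s_3={q,r}: G(s)=False s=False
s_4={}: G(s)=False s=False
s_5={p,q}: G(s)=False s=False
s_6={p,r}: G(s)=False s=False
F(G(s)) does not hold (no witness exists).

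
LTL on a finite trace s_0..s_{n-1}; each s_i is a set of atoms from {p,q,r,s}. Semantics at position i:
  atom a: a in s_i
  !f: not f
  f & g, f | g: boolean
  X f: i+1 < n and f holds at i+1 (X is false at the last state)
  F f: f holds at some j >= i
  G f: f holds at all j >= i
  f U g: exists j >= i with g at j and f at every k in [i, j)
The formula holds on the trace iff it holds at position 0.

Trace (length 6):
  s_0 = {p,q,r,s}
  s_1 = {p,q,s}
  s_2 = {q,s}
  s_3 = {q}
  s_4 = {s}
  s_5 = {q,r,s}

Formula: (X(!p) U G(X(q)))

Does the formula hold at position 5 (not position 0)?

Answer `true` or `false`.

s_0={p,q,r,s}: (X(!p) U G(X(q)))=False X(!p)=False !p=False p=True G(X(q))=False X(q)=True q=True
s_1={p,q,s}: (X(!p) U G(X(q)))=False X(!p)=True !p=False p=True G(X(q))=False X(q)=True q=True
s_2={q,s}: (X(!p) U G(X(q)))=False X(!p)=True !p=True p=False G(X(q))=False X(q)=True q=True
s_3={q}: (X(!p) U G(X(q)))=False X(!p)=True !p=True p=False G(X(q))=False X(q)=False q=True
s_4={s}: (X(!p) U G(X(q)))=False X(!p)=True !p=True p=False G(X(q))=False X(q)=True q=False
s_5={q,r,s}: (X(!p) U G(X(q)))=False X(!p)=False !p=True p=False G(X(q))=False X(q)=False q=True
Evaluating at position 5: result = False

Answer: false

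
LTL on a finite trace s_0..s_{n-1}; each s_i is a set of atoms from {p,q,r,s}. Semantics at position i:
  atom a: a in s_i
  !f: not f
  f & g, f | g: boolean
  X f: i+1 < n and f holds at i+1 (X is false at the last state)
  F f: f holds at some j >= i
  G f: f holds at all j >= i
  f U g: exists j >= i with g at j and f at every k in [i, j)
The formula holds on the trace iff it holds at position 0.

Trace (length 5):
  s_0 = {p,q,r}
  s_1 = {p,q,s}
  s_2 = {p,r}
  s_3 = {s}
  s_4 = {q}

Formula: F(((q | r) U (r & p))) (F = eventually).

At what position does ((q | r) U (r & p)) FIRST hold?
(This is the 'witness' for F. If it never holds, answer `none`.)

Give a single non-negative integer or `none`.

Answer: 0

Derivation:
s_0={p,q,r}: ((q | r) U (r & p))=True (q | r)=True q=True r=True (r & p)=True p=True
s_1={p,q,s}: ((q | r) U (r & p))=True (q | r)=True q=True r=False (r & p)=False p=True
s_2={p,r}: ((q | r) U (r & p))=True (q | r)=True q=False r=True (r & p)=True p=True
s_3={s}: ((q | r) U (r & p))=False (q | r)=False q=False r=False (r & p)=False p=False
s_4={q}: ((q | r) U (r & p))=False (q | r)=True q=True r=False (r & p)=False p=False
F(((q | r) U (r & p))) holds; first witness at position 0.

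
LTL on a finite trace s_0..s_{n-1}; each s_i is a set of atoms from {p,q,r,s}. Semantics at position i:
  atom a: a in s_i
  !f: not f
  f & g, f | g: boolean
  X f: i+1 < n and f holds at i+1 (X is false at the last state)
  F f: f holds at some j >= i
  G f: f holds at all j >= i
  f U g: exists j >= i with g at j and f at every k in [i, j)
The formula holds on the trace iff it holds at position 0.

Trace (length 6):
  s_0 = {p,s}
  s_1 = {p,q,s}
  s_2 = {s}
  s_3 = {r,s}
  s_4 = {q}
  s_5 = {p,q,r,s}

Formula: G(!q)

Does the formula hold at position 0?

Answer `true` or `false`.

Answer: false

Derivation:
s_0={p,s}: G(!q)=False !q=True q=False
s_1={p,q,s}: G(!q)=False !q=False q=True
s_2={s}: G(!q)=False !q=True q=False
s_3={r,s}: G(!q)=False !q=True q=False
s_4={q}: G(!q)=False !q=False q=True
s_5={p,q,r,s}: G(!q)=False !q=False q=True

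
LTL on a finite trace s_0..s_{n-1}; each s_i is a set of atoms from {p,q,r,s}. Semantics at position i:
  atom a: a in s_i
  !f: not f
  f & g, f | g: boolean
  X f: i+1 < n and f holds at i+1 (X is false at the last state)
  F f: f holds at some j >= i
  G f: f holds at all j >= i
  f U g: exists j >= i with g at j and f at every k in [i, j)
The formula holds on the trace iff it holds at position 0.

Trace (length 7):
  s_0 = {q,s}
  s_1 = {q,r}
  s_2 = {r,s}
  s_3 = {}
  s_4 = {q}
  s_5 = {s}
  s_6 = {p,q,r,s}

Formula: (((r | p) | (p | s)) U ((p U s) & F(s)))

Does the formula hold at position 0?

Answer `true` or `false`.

s_0={q,s}: (((r | p) | (p | s)) U ((p U s) & F(s)))=True ((r | p) | (p | s))=True (r | p)=False r=False p=False (p | s)=True s=True ((p U s) & F(s))=True (p U s)=True F(s)=True
s_1={q,r}: (((r | p) | (p | s)) U ((p U s) & F(s)))=True ((r | p) | (p | s))=True (r | p)=True r=True p=False (p | s)=False s=False ((p U s) & F(s))=False (p U s)=False F(s)=True
s_2={r,s}: (((r | p) | (p | s)) U ((p U s) & F(s)))=True ((r | p) | (p | s))=True (r | p)=True r=True p=False (p | s)=True s=True ((p U s) & F(s))=True (p U s)=True F(s)=True
s_3={}: (((r | p) | (p | s)) U ((p U s) & F(s)))=False ((r | p) | (p | s))=False (r | p)=False r=False p=False (p | s)=False s=False ((p U s) & F(s))=False (p U s)=False F(s)=True
s_4={q}: (((r | p) | (p | s)) U ((p U s) & F(s)))=False ((r | p) | (p | s))=False (r | p)=False r=False p=False (p | s)=False s=False ((p U s) & F(s))=False (p U s)=False F(s)=True
s_5={s}: (((r | p) | (p | s)) U ((p U s) & F(s)))=True ((r | p) | (p | s))=True (r | p)=False r=False p=False (p | s)=True s=True ((p U s) & F(s))=True (p U s)=True F(s)=True
s_6={p,q,r,s}: (((r | p) | (p | s)) U ((p U s) & F(s)))=True ((r | p) | (p | s))=True (r | p)=True r=True p=True (p | s)=True s=True ((p U s) & F(s))=True (p U s)=True F(s)=True

Answer: true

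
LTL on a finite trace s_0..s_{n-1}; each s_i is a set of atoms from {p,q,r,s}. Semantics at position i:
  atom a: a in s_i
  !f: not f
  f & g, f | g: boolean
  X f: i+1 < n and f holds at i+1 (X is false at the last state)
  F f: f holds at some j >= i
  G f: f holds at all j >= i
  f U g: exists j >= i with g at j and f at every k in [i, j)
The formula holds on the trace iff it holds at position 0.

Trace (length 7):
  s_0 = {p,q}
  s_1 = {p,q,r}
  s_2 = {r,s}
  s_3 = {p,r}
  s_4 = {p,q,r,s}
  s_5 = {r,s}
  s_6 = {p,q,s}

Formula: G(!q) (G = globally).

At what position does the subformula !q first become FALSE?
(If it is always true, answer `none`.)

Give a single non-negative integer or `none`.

s_0={p,q}: !q=False q=True
s_1={p,q,r}: !q=False q=True
s_2={r,s}: !q=True q=False
s_3={p,r}: !q=True q=False
s_4={p,q,r,s}: !q=False q=True
s_5={r,s}: !q=True q=False
s_6={p,q,s}: !q=False q=True
G(!q) holds globally = False
First violation at position 0.

Answer: 0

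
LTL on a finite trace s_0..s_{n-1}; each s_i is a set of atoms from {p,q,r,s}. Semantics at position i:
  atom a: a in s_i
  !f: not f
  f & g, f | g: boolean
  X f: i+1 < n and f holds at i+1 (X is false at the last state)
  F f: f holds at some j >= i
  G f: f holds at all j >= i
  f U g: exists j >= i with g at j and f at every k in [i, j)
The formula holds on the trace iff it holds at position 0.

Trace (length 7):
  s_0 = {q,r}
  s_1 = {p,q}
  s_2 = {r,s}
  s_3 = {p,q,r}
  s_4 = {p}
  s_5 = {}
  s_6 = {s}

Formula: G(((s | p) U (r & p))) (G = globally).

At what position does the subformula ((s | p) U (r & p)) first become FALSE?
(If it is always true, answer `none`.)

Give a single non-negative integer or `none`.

Answer: 0

Derivation:
s_0={q,r}: ((s | p) U (r & p))=False (s | p)=False s=False p=False (r & p)=False r=True
s_1={p,q}: ((s | p) U (r & p))=True (s | p)=True s=False p=True (r & p)=False r=False
s_2={r,s}: ((s | p) U (r & p))=True (s | p)=True s=True p=False (r & p)=False r=True
s_3={p,q,r}: ((s | p) U (r & p))=True (s | p)=True s=False p=True (r & p)=True r=True
s_4={p}: ((s | p) U (r & p))=False (s | p)=True s=False p=True (r & p)=False r=False
s_5={}: ((s | p) U (r & p))=False (s | p)=False s=False p=False (r & p)=False r=False
s_6={s}: ((s | p) U (r & p))=False (s | p)=True s=True p=False (r & p)=False r=False
G(((s | p) U (r & p))) holds globally = False
First violation at position 0.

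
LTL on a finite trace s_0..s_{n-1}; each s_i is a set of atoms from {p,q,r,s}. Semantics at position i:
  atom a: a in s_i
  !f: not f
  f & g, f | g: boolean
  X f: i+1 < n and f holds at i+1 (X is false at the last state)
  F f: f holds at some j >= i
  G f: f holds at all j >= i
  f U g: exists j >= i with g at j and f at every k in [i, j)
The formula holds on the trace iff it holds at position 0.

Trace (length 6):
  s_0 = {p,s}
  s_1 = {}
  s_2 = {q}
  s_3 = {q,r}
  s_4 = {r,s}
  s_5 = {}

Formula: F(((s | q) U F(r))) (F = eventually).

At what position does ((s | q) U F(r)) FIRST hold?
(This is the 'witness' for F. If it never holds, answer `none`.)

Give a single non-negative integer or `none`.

s_0={p,s}: ((s | q) U F(r))=True (s | q)=True s=True q=False F(r)=True r=False
s_1={}: ((s | q) U F(r))=True (s | q)=False s=False q=False F(r)=True r=False
s_2={q}: ((s | q) U F(r))=True (s | q)=True s=False q=True F(r)=True r=False
s_3={q,r}: ((s | q) U F(r))=True (s | q)=True s=False q=True F(r)=True r=True
s_4={r,s}: ((s | q) U F(r))=True (s | q)=True s=True q=False F(r)=True r=True
s_5={}: ((s | q) U F(r))=False (s | q)=False s=False q=False F(r)=False r=False
F(((s | q) U F(r))) holds; first witness at position 0.

Answer: 0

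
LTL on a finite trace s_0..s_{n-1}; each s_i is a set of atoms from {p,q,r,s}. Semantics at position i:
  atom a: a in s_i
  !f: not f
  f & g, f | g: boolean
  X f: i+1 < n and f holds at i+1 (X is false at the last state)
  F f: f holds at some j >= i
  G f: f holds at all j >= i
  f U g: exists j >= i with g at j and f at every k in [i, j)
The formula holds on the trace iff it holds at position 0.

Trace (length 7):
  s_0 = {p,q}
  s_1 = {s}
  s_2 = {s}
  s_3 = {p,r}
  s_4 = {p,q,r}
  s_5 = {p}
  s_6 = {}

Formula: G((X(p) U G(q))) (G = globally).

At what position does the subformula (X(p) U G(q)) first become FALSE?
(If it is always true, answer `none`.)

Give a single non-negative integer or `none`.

s_0={p,q}: (X(p) U G(q))=False X(p)=False p=True G(q)=False q=True
s_1={s}: (X(p) U G(q))=False X(p)=False p=False G(q)=False q=False
s_2={s}: (X(p) U G(q))=False X(p)=True p=False G(q)=False q=False
s_3={p,r}: (X(p) U G(q))=False X(p)=True p=True G(q)=False q=False
s_4={p,q,r}: (X(p) U G(q))=False X(p)=True p=True G(q)=False q=True
s_5={p}: (X(p) U G(q))=False X(p)=False p=True G(q)=False q=False
s_6={}: (X(p) U G(q))=False X(p)=False p=False G(q)=False q=False
G((X(p) U G(q))) holds globally = False
First violation at position 0.

Answer: 0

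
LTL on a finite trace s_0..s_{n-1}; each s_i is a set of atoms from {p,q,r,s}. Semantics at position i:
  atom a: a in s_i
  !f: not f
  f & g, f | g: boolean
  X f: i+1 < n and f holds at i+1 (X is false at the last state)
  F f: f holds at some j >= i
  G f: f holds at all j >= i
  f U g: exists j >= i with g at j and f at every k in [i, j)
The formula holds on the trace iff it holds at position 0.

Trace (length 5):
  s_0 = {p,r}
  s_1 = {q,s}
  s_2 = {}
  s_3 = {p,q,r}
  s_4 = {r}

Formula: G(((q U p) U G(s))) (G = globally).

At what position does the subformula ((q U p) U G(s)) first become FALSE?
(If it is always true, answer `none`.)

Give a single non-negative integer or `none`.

Answer: 0

Derivation:
s_0={p,r}: ((q U p) U G(s))=False (q U p)=True q=False p=True G(s)=False s=False
s_1={q,s}: ((q U p) U G(s))=False (q U p)=False q=True p=False G(s)=False s=True
s_2={}: ((q U p) U G(s))=False (q U p)=False q=False p=False G(s)=False s=False
s_3={p,q,r}: ((q U p) U G(s))=False (q U p)=True q=True p=True G(s)=False s=False
s_4={r}: ((q U p) U G(s))=False (q U p)=False q=False p=False G(s)=False s=False
G(((q U p) U G(s))) holds globally = False
First violation at position 0.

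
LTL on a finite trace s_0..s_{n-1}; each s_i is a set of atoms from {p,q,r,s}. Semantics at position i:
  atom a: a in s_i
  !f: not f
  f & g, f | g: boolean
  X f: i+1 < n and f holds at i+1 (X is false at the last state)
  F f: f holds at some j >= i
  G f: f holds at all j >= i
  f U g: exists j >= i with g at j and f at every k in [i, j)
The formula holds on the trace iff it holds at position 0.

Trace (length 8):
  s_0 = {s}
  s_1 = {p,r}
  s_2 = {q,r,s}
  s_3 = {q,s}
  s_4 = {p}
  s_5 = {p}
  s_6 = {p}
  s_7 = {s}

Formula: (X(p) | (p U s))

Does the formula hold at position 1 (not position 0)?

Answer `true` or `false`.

s_0={s}: (X(p) | (p U s))=True X(p)=True p=False (p U s)=True s=True
s_1={p,r}: (X(p) | (p U s))=True X(p)=False p=True (p U s)=True s=False
s_2={q,r,s}: (X(p) | (p U s))=True X(p)=False p=False (p U s)=True s=True
s_3={q,s}: (X(p) | (p U s))=True X(p)=True p=False (p U s)=True s=True
s_4={p}: (X(p) | (p U s))=True X(p)=True p=True (p U s)=True s=False
s_5={p}: (X(p) | (p U s))=True X(p)=True p=True (p U s)=True s=False
s_6={p}: (X(p) | (p U s))=True X(p)=False p=True (p U s)=True s=False
s_7={s}: (X(p) | (p U s))=True X(p)=False p=False (p U s)=True s=True
Evaluating at position 1: result = True

Answer: true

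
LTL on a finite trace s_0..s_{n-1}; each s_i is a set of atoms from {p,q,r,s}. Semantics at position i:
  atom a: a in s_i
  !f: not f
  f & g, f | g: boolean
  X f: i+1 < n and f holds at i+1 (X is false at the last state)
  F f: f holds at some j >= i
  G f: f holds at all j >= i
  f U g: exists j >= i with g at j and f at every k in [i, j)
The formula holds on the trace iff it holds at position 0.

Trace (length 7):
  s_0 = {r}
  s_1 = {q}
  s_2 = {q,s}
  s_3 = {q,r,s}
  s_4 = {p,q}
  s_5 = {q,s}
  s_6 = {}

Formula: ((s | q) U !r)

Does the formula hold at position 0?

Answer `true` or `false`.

s_0={r}: ((s | q) U !r)=False (s | q)=False s=False q=False !r=False r=True
s_1={q}: ((s | q) U !r)=True (s | q)=True s=False q=True !r=True r=False
s_2={q,s}: ((s | q) U !r)=True (s | q)=True s=True q=True !r=True r=False
s_3={q,r,s}: ((s | q) U !r)=True (s | q)=True s=True q=True !r=False r=True
s_4={p,q}: ((s | q) U !r)=True (s | q)=True s=False q=True !r=True r=False
s_5={q,s}: ((s | q) U !r)=True (s | q)=True s=True q=True !r=True r=False
s_6={}: ((s | q) U !r)=True (s | q)=False s=False q=False !r=True r=False

Answer: false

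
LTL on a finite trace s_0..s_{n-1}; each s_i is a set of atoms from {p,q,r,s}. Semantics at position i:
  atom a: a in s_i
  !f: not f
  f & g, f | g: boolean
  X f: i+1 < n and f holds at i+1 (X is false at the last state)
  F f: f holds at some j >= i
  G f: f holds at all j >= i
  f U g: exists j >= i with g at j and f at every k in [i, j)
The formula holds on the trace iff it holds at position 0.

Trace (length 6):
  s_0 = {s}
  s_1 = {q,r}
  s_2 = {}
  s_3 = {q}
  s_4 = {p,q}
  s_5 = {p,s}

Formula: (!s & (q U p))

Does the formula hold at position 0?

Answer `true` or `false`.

s_0={s}: (!s & (q U p))=False !s=False s=True (q U p)=False q=False p=False
s_1={q,r}: (!s & (q U p))=False !s=True s=False (q U p)=False q=True p=False
s_2={}: (!s & (q U p))=False !s=True s=False (q U p)=False q=False p=False
s_3={q}: (!s & (q U p))=True !s=True s=False (q U p)=True q=True p=False
s_4={p,q}: (!s & (q U p))=True !s=True s=False (q U p)=True q=True p=True
s_5={p,s}: (!s & (q U p))=False !s=False s=True (q U p)=True q=False p=True

Answer: false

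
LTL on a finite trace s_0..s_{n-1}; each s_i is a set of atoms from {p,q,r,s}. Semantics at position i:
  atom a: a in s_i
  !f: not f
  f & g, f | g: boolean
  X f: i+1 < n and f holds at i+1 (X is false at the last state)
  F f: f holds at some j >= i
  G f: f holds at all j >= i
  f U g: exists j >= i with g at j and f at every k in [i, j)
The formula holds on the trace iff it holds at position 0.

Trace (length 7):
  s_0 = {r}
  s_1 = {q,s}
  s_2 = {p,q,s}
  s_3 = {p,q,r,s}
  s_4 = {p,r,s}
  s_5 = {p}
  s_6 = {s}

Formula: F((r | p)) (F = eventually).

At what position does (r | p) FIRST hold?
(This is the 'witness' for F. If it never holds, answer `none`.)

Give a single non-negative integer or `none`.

Answer: 0

Derivation:
s_0={r}: (r | p)=True r=True p=False
s_1={q,s}: (r | p)=False r=False p=False
s_2={p,q,s}: (r | p)=True r=False p=True
s_3={p,q,r,s}: (r | p)=True r=True p=True
s_4={p,r,s}: (r | p)=True r=True p=True
s_5={p}: (r | p)=True r=False p=True
s_6={s}: (r | p)=False r=False p=False
F((r | p)) holds; first witness at position 0.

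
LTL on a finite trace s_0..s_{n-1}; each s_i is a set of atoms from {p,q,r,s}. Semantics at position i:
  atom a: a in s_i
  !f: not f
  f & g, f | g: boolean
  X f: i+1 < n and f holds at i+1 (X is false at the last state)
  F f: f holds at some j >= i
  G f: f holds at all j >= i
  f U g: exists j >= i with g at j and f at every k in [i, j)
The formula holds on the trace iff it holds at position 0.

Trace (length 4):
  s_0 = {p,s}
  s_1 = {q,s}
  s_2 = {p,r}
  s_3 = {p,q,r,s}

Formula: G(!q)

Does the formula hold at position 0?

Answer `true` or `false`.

Answer: false

Derivation:
s_0={p,s}: G(!q)=False !q=True q=False
s_1={q,s}: G(!q)=False !q=False q=True
s_2={p,r}: G(!q)=False !q=True q=False
s_3={p,q,r,s}: G(!q)=False !q=False q=True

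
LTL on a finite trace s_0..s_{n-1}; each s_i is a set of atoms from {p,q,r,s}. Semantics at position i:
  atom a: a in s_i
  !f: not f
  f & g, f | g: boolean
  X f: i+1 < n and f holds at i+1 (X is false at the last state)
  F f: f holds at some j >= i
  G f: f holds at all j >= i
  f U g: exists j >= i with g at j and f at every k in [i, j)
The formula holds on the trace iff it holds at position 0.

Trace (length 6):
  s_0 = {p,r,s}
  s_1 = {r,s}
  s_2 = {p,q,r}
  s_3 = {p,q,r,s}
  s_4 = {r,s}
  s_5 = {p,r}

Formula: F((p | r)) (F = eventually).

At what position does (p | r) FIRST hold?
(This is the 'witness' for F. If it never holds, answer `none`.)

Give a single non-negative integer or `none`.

s_0={p,r,s}: (p | r)=True p=True r=True
s_1={r,s}: (p | r)=True p=False r=True
s_2={p,q,r}: (p | r)=True p=True r=True
s_3={p,q,r,s}: (p | r)=True p=True r=True
s_4={r,s}: (p | r)=True p=False r=True
s_5={p,r}: (p | r)=True p=True r=True
F((p | r)) holds; first witness at position 0.

Answer: 0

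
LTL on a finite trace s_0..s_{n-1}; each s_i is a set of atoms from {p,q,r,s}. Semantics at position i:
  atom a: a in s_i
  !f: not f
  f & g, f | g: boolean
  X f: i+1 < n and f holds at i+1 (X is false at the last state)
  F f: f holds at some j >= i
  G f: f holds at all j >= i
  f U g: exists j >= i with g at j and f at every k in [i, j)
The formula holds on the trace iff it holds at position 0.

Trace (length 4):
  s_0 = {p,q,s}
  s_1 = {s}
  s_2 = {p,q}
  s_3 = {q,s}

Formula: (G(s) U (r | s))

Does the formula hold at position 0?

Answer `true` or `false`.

Answer: true

Derivation:
s_0={p,q,s}: (G(s) U (r | s))=True G(s)=False s=True (r | s)=True r=False
s_1={s}: (G(s) U (r | s))=True G(s)=False s=True (r | s)=True r=False
s_2={p,q}: (G(s) U (r | s))=False G(s)=False s=False (r | s)=False r=False
s_3={q,s}: (G(s) U (r | s))=True G(s)=True s=True (r | s)=True r=False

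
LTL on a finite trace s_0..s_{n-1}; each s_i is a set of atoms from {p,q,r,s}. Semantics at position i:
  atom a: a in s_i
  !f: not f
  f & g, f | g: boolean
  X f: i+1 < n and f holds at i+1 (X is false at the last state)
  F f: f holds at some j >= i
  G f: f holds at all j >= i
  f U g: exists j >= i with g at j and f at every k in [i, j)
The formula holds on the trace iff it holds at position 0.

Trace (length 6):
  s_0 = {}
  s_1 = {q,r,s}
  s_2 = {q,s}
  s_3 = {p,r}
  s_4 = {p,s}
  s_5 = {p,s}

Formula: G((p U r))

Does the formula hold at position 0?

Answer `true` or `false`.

s_0={}: G((p U r))=False (p U r)=False p=False r=False
s_1={q,r,s}: G((p U r))=False (p U r)=True p=False r=True
s_2={q,s}: G((p U r))=False (p U r)=False p=False r=False
s_3={p,r}: G((p U r))=False (p U r)=True p=True r=True
s_4={p,s}: G((p U r))=False (p U r)=False p=True r=False
s_5={p,s}: G((p U r))=False (p U r)=False p=True r=False

Answer: false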